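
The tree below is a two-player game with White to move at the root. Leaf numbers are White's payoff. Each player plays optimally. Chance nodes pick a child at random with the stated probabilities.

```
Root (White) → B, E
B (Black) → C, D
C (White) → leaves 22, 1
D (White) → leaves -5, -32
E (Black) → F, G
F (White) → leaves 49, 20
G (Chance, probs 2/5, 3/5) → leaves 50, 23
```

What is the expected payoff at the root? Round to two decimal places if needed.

C (White): max(22, 1) = 22
D (White): max(-5, -32) = -5
B (Black): min(22, -5) = -5
F (White): max(49, 20) = 49
G (Chance): 2/5·50 + 3/5·23 = 33.8
E (Black): min(49, 33.8) = 33.8
Root (White): max(-5, 33.8) = 33.8

33.8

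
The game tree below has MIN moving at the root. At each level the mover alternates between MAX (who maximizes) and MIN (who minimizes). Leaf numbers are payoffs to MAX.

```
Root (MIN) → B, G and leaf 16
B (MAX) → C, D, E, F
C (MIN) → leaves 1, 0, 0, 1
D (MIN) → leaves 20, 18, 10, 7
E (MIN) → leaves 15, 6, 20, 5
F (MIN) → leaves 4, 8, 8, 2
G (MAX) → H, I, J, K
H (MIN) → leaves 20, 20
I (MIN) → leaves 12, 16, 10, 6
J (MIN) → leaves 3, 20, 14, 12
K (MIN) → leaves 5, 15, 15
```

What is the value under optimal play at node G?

20

H: min(20, 20) = 20
I: min(12, 16, 10, 6) = 6
J: min(3, 20, 14, 12) = 3
K: min(5, 15, 15) = 5
G: max(20, 6, 3, 5) = 20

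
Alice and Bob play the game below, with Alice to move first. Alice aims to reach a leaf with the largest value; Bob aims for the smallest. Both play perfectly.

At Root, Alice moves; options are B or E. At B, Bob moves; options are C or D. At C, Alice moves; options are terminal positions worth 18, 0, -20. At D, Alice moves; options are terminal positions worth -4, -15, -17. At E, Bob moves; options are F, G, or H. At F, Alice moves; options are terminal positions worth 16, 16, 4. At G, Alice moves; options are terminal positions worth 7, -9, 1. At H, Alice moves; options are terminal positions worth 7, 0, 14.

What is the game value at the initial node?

C (Alice): max(18, 0, -20) = 18
D (Alice): max(-4, -15, -17) = -4
B (Bob): min(18, -4) = -4
F (Alice): max(16, 16, 4) = 16
G (Alice): max(7, -9, 1) = 7
H (Alice): max(7, 0, 14) = 14
E (Bob): min(16, 7, 14) = 7
Root (Alice): max(-4, 7) = 7

7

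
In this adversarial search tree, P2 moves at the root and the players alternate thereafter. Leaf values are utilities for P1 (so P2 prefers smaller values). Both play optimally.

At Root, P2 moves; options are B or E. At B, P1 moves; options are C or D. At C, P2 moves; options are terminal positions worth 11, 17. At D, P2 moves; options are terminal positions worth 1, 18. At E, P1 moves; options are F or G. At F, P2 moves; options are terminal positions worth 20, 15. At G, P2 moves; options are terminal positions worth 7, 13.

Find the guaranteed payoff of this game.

C (P2): min(11, 17) = 11
D (P2): min(1, 18) = 1
B (P1): max(11, 1) = 11
F (P2): min(20, 15) = 15
G (P2): min(7, 13) = 7
E (P1): max(15, 7) = 15
Root (P2): min(11, 15) = 11

11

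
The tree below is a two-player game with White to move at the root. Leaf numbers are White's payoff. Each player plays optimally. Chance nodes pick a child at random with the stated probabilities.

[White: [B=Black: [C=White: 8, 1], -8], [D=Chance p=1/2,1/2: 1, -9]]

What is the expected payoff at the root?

-4

C (White): max(8, 1) = 8
B (Black): min(8, -8) = -8
D (Chance): 1/2·1 + 1/2·-9 = -4
Root (White): max(-8, -4) = -4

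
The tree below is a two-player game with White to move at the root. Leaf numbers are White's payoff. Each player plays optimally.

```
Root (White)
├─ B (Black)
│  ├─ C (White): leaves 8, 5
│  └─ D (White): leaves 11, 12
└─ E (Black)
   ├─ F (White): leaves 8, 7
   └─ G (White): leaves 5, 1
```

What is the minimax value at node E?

F: max(8, 7) = 8
G: max(5, 1) = 5
E: min(8, 5) = 5

5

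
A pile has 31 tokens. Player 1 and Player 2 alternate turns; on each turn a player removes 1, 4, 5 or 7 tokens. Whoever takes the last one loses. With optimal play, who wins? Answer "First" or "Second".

Compute winning (W) and losing (L) positions by backward induction:
i:   0  1  2  3  4  5  6  7  8  9 10 11 12 13 14 15 16 17 18 19 20 21 22 23 24 25 26 27 28 29 30 31
     W  L  W  L  W  W  W  W  W  L  W  L  W  W  W  W  W  L  W  L  W  W  W  W  W  L  W  L  W  W  W  W
Position 31 is W, so the first player wins.

First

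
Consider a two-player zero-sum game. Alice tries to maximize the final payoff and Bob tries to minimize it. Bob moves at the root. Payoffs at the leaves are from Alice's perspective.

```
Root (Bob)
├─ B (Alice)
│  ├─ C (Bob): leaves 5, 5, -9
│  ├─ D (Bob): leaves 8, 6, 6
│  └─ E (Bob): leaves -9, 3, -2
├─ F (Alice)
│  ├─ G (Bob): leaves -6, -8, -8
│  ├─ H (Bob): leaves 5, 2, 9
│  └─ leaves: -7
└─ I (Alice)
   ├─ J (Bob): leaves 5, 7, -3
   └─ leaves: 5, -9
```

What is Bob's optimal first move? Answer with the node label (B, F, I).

F

C (Bob): min(5, 5, -9) = -9
D (Bob): min(8, 6, 6) = 6
E (Bob): min(-9, 3, -2) = -9
B (Alice): max(-9, 6, -9) = 6
G (Bob): min(-6, -8, -8) = -8
H (Bob): min(5, 2, 9) = 2
F (Alice): max(-8, 2, -7) = 2
J (Bob): min(5, 7, -3) = -3
I (Alice): max(-3, 5, -9) = 5
Root (Bob): min(6, 2, 5) = 2
Bob picks the child with the lowest value: F (value 2).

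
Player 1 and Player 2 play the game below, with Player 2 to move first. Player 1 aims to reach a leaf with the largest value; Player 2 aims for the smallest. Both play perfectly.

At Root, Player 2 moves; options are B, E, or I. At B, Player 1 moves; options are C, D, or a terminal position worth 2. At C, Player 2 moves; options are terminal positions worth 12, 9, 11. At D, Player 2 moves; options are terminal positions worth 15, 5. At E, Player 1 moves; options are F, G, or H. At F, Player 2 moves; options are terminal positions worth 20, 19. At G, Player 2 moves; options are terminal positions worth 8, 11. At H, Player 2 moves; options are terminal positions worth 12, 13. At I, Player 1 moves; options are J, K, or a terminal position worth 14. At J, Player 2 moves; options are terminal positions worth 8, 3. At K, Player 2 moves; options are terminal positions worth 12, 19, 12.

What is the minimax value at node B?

C: min(12, 9, 11) = 9
D: min(15, 5) = 5
B: max(9, 5, 2) = 9

9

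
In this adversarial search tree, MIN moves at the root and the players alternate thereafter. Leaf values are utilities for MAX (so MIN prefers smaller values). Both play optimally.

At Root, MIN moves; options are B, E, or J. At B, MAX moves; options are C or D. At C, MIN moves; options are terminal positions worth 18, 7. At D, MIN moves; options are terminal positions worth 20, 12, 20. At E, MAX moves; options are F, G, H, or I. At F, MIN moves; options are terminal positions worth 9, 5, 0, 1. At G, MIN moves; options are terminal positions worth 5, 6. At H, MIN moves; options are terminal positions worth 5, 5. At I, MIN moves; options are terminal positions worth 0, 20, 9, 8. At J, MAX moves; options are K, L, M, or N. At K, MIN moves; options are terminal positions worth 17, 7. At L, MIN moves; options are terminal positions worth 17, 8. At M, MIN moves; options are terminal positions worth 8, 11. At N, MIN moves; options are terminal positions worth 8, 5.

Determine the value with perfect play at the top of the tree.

5

C (MIN): min(18, 7) = 7
D (MIN): min(20, 12, 20) = 12
B (MAX): max(7, 12) = 12
F (MIN): min(9, 5, 0, 1) = 0
G (MIN): min(5, 6) = 5
H (MIN): min(5, 5) = 5
I (MIN): min(0, 20, 9, 8) = 0
E (MAX): max(0, 5, 5, 0) = 5
K (MIN): min(17, 7) = 7
L (MIN): min(17, 8) = 8
M (MIN): min(8, 11) = 8
N (MIN): min(8, 5) = 5
J (MAX): max(7, 8, 8, 5) = 8
Root (MIN): min(12, 5, 8) = 5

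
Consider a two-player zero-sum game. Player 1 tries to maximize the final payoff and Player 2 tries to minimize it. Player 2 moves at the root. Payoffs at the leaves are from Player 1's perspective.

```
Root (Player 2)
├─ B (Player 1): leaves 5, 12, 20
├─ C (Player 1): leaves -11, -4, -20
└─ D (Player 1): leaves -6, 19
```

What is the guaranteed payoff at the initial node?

-4

B (Player 1): max(5, 12, 20) = 20
C (Player 1): max(-11, -4, -20) = -4
D (Player 1): max(-6, 19) = 19
Root (Player 2): min(20, -4, 19) = -4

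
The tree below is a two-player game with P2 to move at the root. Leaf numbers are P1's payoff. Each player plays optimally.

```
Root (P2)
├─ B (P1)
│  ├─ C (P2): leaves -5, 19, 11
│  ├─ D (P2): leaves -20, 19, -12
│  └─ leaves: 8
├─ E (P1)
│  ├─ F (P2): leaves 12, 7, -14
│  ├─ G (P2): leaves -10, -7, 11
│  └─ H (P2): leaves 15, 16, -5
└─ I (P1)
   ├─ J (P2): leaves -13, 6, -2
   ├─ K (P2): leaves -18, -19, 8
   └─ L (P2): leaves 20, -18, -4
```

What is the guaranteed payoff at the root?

C (P2): min(-5, 19, 11) = -5
D (P2): min(-20, 19, -12) = -20
B (P1): max(-5, -20, 8) = 8
F (P2): min(12, 7, -14) = -14
G (P2): min(-10, -7, 11) = -10
H (P2): min(15, 16, -5) = -5
E (P1): max(-14, -10, -5) = -5
J (P2): min(-13, 6, -2) = -13
K (P2): min(-18, -19, 8) = -19
L (P2): min(20, -18, -4) = -18
I (P1): max(-13, -19, -18) = -13
Root (P2): min(8, -5, -13) = -13

-13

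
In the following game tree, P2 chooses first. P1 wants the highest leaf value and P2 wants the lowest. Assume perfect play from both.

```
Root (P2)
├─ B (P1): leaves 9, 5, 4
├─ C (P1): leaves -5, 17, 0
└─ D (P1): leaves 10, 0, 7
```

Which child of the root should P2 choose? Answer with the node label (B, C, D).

B (P1): max(9, 5, 4) = 9
C (P1): max(-5, 17, 0) = 17
D (P1): max(10, 0, 7) = 10
Root (P2): min(9, 17, 10) = 9
P2 picks the child with the lowest value: B (value 9).

B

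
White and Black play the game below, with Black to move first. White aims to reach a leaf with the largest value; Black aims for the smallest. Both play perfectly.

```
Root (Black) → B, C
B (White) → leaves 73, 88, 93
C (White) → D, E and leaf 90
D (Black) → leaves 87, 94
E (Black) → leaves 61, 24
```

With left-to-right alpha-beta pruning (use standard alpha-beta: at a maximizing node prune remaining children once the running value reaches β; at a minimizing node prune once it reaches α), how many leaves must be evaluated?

7

B [α=-∞,β=+∞]: v=93
D [α=-∞,β=93]: v=87
E [α=87,β=93]: v=61 after child 1 ≤ α → α-cutoff, skip 1
C [α=-∞,β=93]: v=90
Root [α=-∞,β=+∞]: v=90
Leaves evaluated: 7 of 8.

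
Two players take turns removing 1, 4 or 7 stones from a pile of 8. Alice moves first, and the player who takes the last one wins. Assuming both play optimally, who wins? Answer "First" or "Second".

Second

Positions where the player to move wins (W) vs loses (L):
i:   0  1  2  3  4  5  6  7  8
     L  W  L  W  W  L  W  W  L
Position 8 is L, so the second player wins.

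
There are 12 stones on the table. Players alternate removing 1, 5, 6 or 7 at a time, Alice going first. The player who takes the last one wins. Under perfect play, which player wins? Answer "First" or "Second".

i:   0  1  2  3  4  5  6  7  8  9 10 11 12
     L  W  L  W  L  W  W  W  W  W  W  W  L
Position 12 is L, so the second player wins.

Second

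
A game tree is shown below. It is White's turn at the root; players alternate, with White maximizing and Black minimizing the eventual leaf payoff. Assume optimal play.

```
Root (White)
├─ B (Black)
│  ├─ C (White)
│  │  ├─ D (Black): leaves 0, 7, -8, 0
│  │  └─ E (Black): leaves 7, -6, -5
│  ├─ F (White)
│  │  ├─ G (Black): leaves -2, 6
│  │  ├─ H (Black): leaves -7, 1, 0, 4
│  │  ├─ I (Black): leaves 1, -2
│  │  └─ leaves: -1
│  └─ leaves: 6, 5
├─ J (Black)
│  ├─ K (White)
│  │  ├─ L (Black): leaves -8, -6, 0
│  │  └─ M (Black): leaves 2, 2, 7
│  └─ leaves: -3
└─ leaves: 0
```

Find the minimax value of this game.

D (Black): min(0, 7, -8, 0) = -8
E (Black): min(7, -6, -5) = -6
C (White): max(-8, -6) = -6
G (Black): min(-2, 6) = -2
H (Black): min(-7, 1, 0, 4) = -7
I (Black): min(1, -2) = -2
F (White): max(-2, -7, -2, -1) = -1
B (Black): min(-6, -1, 6, 5) = -6
L (Black): min(-8, -6, 0) = -8
M (Black): min(2, 2, 7) = 2
K (White): max(-8, 2) = 2
J (Black): min(2, -3) = -3
Root (White): max(-6, -3, 0) = 0

0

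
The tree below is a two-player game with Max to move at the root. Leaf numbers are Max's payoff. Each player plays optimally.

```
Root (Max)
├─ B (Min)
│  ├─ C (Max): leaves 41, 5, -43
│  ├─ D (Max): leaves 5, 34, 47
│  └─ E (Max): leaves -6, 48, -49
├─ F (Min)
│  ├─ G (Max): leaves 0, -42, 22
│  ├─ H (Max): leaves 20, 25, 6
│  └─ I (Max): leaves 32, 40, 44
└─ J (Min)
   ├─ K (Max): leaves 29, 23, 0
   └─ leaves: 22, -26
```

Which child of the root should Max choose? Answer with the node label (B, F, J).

C (Max): max(41, 5, -43) = 41
D (Max): max(5, 34, 47) = 47
E (Max): max(-6, 48, -49) = 48
B (Min): min(41, 47, 48) = 41
G (Max): max(0, -42, 22) = 22
H (Max): max(20, 25, 6) = 25
I (Max): max(32, 40, 44) = 44
F (Min): min(22, 25, 44) = 22
K (Max): max(29, 23, 0) = 29
J (Min): min(29, 22, -26) = -26
Root (Max): max(41, 22, -26) = 41
Max picks the child with the highest value: B (value 41).

B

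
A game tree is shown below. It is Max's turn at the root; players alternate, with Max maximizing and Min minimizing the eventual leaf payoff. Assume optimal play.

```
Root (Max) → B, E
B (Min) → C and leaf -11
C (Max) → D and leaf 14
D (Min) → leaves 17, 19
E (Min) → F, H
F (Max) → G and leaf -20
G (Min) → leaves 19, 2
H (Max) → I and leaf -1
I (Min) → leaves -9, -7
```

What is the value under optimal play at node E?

-1

G: min(19, 2) = 2
F: max(2, -20) = 2
I: min(-9, -7) = -9
H: max(-9, -1) = -1
E: min(2, -1) = -1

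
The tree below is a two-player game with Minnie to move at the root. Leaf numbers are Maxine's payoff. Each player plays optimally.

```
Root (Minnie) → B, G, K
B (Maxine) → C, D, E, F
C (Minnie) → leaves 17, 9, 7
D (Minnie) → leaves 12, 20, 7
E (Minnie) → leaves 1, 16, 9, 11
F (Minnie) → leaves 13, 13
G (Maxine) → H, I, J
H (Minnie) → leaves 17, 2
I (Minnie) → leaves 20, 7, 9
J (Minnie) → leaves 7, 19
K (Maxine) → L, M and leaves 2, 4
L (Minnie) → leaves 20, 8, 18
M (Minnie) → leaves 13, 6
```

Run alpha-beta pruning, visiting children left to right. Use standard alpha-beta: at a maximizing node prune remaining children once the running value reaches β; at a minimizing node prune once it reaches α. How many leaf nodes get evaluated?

C [α=-∞,β=+∞]: v=7
D [α=7,β=+∞]: v=7
E [α=7,β=+∞]: v=1 after child 1 ≤ α → α-cutoff, skip 3
F [α=7,β=+∞]: v=13
B [α=-∞,β=+∞]: v=13
H [α=-∞,β=13]: v=2
I [α=2,β=13]: v=7
J [α=7,β=13]: v=7 after child 1 ≤ α → α-cutoff, skip 1
G [α=-∞,β=13]: v=7
L [α=-∞,β=7]: v=8
K [α=-∞,β=7]: v=8 after child 1 ≥ β → β-cutoff, skip 3
Root [α=-∞,β=+∞]: v=7
Leaves evaluated: 18 of 26.

18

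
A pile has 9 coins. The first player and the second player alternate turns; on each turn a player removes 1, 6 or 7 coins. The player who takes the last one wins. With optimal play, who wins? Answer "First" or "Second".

First

Mark each pile size as W (mover wins) or L (mover loses):
i:   0  1  2  3  4  5  6  7  8  9
     L  W  L  W  L  W  W  W  W  W
Position 9 is W, so the first player wins.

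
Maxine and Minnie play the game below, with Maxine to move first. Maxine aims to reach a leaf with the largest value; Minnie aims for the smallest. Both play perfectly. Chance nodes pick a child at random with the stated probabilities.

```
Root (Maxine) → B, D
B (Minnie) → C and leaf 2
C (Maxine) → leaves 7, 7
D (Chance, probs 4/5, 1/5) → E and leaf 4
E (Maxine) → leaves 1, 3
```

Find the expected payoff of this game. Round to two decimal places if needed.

C (Maxine): max(7, 7) = 7
B (Minnie): min(7, 2) = 2
E (Maxine): max(1, 3) = 3
D (Chance): 4/5·3 + 1/5·4 = 3.2
Root (Maxine): max(2, 3.2) = 3.2

3.2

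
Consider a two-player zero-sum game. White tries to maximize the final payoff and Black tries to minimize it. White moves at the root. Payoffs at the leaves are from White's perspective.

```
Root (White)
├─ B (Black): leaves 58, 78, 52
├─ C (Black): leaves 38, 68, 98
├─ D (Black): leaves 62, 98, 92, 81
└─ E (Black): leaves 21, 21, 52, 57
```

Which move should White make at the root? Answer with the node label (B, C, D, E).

B (Black): min(58, 78, 52) = 52
C (Black): min(38, 68, 98) = 38
D (Black): min(62, 98, 92, 81) = 62
E (Black): min(21, 21, 52, 57) = 21
Root (White): max(52, 38, 62, 21) = 62
White picks the child with the highest value: D (value 62).

D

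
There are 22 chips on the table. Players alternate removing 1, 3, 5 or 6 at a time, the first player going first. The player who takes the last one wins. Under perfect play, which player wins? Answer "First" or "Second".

W/L table (W = player to move can force a win):
i:   0  1  2  3  4  5  6  7  8  9 10 11 12 13 14 15 16 17 18 19 20 21 22
     L  W  L  W  L  W  W  W  W  W  W  L  W  L  W  L  W  W  W  W  W  W  L
Position 22 is L, so the second player wins.

Second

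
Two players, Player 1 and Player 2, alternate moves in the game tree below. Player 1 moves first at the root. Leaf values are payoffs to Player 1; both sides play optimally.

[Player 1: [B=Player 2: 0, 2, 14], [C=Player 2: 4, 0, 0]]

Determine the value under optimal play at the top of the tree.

B (Player 2): min(0, 2, 14) = 0
C (Player 2): min(4, 0, 0) = 0
Root (Player 1): max(0, 0) = 0

0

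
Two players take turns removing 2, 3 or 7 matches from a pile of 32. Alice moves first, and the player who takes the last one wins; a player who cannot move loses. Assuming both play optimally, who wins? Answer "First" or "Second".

Mark each pile size as W (mover wins) or L (mover loses):
i:   0  1  2  3  4  5  6  7  8  9 10 11 12 13 14 15 16 17 18 19 20 21 22 23 24 25 26 27 28 29 30 31 32
     L  L  W  W  W  L  L  W  W  W  L  L  W  W  W  L  L  W  W  W  L  L  W  W  W  L  L  W  W  W  L  L  W
Position 32 is W, so the first player wins.

First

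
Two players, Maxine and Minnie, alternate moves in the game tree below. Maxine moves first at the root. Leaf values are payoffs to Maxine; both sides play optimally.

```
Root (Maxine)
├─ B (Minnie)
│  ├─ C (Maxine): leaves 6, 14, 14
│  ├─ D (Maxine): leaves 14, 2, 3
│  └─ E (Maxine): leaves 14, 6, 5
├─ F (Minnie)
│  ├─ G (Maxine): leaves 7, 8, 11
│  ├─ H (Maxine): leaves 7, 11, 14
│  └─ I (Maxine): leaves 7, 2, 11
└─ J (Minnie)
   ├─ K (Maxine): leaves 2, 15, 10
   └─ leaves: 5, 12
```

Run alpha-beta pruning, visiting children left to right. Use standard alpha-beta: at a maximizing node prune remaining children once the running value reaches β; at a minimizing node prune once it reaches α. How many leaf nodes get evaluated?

12

C [α=-∞,β=+∞]: v=14
D [α=-∞,β=14]: v=14 after child 1 ≥ β → β-cutoff, skip 2
E [α=-∞,β=14]: v=14 after child 1 ≥ β → β-cutoff, skip 2
B [α=-∞,β=+∞]: v=14
G [α=14,β=+∞]: v=11
F [α=14,β=+∞]: v=11 after child 1 ≤ α → α-cutoff, skip 2
K [α=14,β=+∞]: v=15
J [α=14,β=+∞]: v=5 after child 2 ≤ α → α-cutoff, skip 1
Root [α=-∞,β=+∞]: v=14
Leaves evaluated: 12 of 23.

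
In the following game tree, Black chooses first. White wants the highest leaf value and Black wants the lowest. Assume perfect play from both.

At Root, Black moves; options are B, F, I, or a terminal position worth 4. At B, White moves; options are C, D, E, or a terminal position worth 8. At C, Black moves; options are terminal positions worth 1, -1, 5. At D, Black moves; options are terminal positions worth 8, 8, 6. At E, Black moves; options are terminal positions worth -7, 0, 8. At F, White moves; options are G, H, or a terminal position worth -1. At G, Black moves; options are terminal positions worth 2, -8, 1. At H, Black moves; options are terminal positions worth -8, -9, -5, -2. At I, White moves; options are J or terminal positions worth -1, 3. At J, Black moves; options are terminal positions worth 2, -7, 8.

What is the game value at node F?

-1

G: min(2, -8, 1) = -8
H: min(-8, -9, -5, -2) = -9
F: max(-8, -9, -1) = -1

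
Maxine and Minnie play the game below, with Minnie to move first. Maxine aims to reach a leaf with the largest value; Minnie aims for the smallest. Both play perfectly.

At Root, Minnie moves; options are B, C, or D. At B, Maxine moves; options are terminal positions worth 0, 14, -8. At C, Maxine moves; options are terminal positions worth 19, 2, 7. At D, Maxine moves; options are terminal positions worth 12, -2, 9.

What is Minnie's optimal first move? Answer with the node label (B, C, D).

D

B (Maxine): max(0, 14, -8) = 14
C (Maxine): max(19, 2, 7) = 19
D (Maxine): max(12, -2, 9) = 12
Root (Minnie): min(14, 19, 12) = 12
Minnie picks the child with the lowest value: D (value 12).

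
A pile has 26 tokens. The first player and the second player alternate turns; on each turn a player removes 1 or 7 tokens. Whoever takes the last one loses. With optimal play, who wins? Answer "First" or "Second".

W/L table (W = player to move can force a win):
i:   0  1  2  3  4  5  6  7  8  9 10 11 12 13 14 15 16 17 18 19 20 21 22 23 24 25 26
     W  L  W  L  W  L  W  L  W  L  W  L  W  L  W  L  W  L  W  L  W  L  W  L  W  L  W
Position 26 is W, so the first player wins.

First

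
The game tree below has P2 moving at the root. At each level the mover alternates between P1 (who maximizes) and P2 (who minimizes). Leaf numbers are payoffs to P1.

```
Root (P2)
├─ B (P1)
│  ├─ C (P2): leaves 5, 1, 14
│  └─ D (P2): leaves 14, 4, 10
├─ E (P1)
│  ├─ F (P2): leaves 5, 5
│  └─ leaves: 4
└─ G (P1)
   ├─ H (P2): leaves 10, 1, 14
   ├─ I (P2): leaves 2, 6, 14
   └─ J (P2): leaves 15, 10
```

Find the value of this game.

4

C (P2): min(5, 1, 14) = 1
D (P2): min(14, 4, 10) = 4
B (P1): max(1, 4) = 4
F (P2): min(5, 5) = 5
E (P1): max(5, 4) = 5
H (P2): min(10, 1, 14) = 1
I (P2): min(2, 6, 14) = 2
J (P2): min(15, 10) = 10
G (P1): max(1, 2, 10) = 10
Root (P2): min(4, 5, 10) = 4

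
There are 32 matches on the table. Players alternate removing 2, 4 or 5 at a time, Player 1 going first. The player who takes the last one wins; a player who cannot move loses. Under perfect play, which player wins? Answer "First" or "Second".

First

Compute winning (W) and losing (L) positions by backward induction:
i:   0  1  2  3  4  5  6  7  8  9 10 11 12 13 14 15 16 17 18 19 20 21 22 23 24 25 26 27 28 29 30 31 32
     L  L  W  W  W  W  W  L  L  W  W  W  W  W  L  L  W  W  W  W  W  L  L  W  W  W  W  W  L  L  W  W  W
Position 32 is W, so the first player wins.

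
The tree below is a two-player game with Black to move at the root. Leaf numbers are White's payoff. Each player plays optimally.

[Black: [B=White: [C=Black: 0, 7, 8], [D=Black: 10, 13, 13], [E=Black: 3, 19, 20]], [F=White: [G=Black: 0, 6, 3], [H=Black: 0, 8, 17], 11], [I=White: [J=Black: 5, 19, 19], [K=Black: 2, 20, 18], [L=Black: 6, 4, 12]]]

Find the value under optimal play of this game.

5

C (Black): min(0, 7, 8) = 0
D (Black): min(10, 13, 13) = 10
E (Black): min(3, 19, 20) = 3
B (White): max(0, 10, 3) = 10
G (Black): min(0, 6, 3) = 0
H (Black): min(0, 8, 17) = 0
F (White): max(0, 0, 11) = 11
J (Black): min(5, 19, 19) = 5
K (Black): min(2, 20, 18) = 2
L (Black): min(6, 4, 12) = 4
I (White): max(5, 2, 4) = 5
Root (Black): min(10, 11, 5) = 5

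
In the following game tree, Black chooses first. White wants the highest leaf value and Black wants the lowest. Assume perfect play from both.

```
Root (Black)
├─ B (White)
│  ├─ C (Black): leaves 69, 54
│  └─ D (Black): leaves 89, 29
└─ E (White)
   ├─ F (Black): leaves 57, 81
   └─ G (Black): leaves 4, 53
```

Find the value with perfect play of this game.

54

C (Black): min(69, 54) = 54
D (Black): min(89, 29) = 29
B (White): max(54, 29) = 54
F (Black): min(57, 81) = 57
G (Black): min(4, 53) = 4
E (White): max(57, 4) = 57
Root (Black): min(54, 57) = 54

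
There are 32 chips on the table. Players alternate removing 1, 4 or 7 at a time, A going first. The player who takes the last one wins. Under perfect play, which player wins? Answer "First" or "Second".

Second

W/L table (W = player to move can force a win):
i:   0  1  2  3  4  5  6  7  8  9 10 11 12 13 14 15 16 17 18 19 20 21 22 23 24 25 26 27 28 29 30 31 32
     L  W  L  W  W  L  W  W  L  W  L  W  W  L  W  W  L  W  L  W  W  L  W  W  L  W  L  W  W  L  W  W  L
Position 32 is L, so the second player wins.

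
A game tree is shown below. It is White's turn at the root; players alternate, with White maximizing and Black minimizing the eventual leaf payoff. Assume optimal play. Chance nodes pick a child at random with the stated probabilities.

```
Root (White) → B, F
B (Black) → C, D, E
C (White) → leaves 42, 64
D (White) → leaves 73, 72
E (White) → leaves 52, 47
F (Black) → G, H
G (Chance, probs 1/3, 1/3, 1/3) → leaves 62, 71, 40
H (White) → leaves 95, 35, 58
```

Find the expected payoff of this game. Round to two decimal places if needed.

57.67

C (White): max(42, 64) = 64
D (White): max(73, 72) = 73
E (White): max(52, 47) = 52
B (Black): min(64, 73, 52) = 52
G (Chance): 1/3·62 + 1/3·71 + 1/3·40 = 57.67
H (White): max(95, 35, 58) = 95
F (Black): min(57.67, 95) = 57.67
Root (White): max(52, 57.67) = 57.67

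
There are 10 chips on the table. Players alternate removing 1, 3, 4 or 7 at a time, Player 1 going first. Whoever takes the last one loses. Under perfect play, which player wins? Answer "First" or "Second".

First

Mark each pile size as W (mover wins) or L (mover loses):
i:   0  1  2  3  4  5  6  7  8  9 10
     W  L  W  L  W  W  W  W  W  L  W
Position 10 is W, so the first player wins.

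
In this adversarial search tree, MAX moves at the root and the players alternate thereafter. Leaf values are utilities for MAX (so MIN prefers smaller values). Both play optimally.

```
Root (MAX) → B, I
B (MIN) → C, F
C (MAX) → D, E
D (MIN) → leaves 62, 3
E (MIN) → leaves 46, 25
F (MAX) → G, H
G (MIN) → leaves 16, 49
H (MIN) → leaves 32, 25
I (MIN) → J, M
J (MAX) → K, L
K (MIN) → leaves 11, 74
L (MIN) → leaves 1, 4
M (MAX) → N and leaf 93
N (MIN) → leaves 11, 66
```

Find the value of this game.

25

D (MIN): min(62, 3) = 3
E (MIN): min(46, 25) = 25
C (MAX): max(3, 25) = 25
G (MIN): min(16, 49) = 16
H (MIN): min(32, 25) = 25
F (MAX): max(16, 25) = 25
B (MIN): min(25, 25) = 25
K (MIN): min(11, 74) = 11
L (MIN): min(1, 4) = 1
J (MAX): max(11, 1) = 11
N (MIN): min(11, 66) = 11
M (MAX): max(11, 93) = 93
I (MIN): min(11, 93) = 11
Root (MAX): max(25, 11) = 25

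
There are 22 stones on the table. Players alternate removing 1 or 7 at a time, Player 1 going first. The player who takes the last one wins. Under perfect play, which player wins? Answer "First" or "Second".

i:   0  1  2  3  4  5  6  7  8  9 10 11 12 13 14 15 16 17 18 19 20 21 22
     L  W  L  W  L  W  L  W  L  W  L  W  L  W  L  W  L  W  L  W  L  W  L
Position 22 is L, so the second player wins.

Second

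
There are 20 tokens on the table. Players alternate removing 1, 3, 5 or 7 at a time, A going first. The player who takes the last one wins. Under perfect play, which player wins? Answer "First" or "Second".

Second

Positions where the player to move wins (W) vs loses (L):
i:   0  1  2  3  4  5  6  7  8  9 10 11 12 13 14 15 16 17 18 19 20
     L  W  L  W  L  W  L  W  L  W  L  W  L  W  L  W  L  W  L  W  L
Position 20 is L, so the second player wins.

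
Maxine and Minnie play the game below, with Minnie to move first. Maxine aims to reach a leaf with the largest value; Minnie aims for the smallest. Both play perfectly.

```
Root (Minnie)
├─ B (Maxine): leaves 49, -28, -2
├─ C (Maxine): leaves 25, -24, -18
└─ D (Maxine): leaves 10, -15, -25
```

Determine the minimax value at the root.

B (Maxine): max(49, -28, -2) = 49
C (Maxine): max(25, -24, -18) = 25
D (Maxine): max(10, -15, -25) = 10
Root (Minnie): min(49, 25, 10) = 10

10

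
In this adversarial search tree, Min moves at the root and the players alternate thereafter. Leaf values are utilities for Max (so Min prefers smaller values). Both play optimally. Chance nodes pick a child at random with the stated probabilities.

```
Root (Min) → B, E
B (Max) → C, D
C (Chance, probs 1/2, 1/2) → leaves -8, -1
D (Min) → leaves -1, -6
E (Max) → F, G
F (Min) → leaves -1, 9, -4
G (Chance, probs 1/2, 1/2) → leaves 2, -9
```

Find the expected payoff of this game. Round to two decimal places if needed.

C (Chance): 1/2·-8 + 1/2·-1 = -4.5
D (Min): min(-1, -6) = -6
B (Max): max(-4.5, -6) = -4.5
F (Min): min(-1, 9, -4) = -4
G (Chance): 1/2·2 + 1/2·-9 = -3.5
E (Max): max(-4, -3.5) = -3.5
Root (Min): min(-4.5, -3.5) = -4.5

-4.5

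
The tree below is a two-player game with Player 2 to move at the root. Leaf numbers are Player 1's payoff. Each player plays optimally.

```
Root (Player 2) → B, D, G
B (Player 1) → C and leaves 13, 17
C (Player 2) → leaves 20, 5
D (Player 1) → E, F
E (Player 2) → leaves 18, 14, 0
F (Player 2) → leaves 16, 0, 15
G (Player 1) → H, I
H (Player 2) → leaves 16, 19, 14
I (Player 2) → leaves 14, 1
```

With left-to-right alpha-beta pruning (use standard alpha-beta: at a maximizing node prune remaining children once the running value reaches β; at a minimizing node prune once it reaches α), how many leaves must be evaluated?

C [α=-∞,β=+∞]: v=5
B [α=-∞,β=+∞]: v=17
E [α=-∞,β=17]: v=0
F [α=0,β=17]: v=0 after child 2 ≤ α → α-cutoff, skip 1
D [α=-∞,β=17]: v=0
H [α=-∞,β=0]: v=14
G [α=-∞,β=0]: v=14 after child 1 ≥ β → β-cutoff, skip 1
Root [α=-∞,β=+∞]: v=0
Leaves evaluated: 12 of 15.

12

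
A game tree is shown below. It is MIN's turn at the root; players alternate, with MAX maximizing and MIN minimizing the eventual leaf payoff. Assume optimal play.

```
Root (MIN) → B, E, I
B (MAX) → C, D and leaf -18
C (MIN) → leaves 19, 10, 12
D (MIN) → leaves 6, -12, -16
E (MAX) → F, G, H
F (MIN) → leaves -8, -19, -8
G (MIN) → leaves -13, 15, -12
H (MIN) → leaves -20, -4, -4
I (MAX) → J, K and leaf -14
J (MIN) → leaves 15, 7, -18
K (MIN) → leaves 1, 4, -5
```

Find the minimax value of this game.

-13

C (MIN): min(19, 10, 12) = 10
D (MIN): min(6, -12, -16) = -16
B (MAX): max(10, -16, -18) = 10
F (MIN): min(-8, -19, -8) = -19
G (MIN): min(-13, 15, -12) = -13
H (MIN): min(-20, -4, -4) = -20
E (MAX): max(-19, -13, -20) = -13
J (MIN): min(15, 7, -18) = -18
K (MIN): min(1, 4, -5) = -5
I (MAX): max(-18, -5, -14) = -5
Root (MIN): min(10, -13, -5) = -13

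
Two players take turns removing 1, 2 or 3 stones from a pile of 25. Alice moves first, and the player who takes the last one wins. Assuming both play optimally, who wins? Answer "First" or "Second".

First

W/L table (W = player to move can force a win):
i:   0  1  2  3  4  5  6  7  8  9 10 11 12 13 14 15 16 17 18 19 20 21 22 23 24 25
     L  W  W  W  L  W  W  W  L  W  W  W  L  W  W  W  L  W  W  W  L  W  W  W  L  W
Position 25 is W, so the first player wins.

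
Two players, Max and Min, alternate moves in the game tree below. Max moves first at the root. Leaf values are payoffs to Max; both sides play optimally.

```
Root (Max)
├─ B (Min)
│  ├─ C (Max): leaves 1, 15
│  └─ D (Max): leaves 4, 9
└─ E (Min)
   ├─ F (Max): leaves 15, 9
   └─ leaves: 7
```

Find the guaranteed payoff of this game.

9

C (Max): max(1, 15) = 15
D (Max): max(4, 9) = 9
B (Min): min(15, 9) = 9
F (Max): max(15, 9) = 15
E (Min): min(15, 7) = 7
Root (Max): max(9, 7) = 9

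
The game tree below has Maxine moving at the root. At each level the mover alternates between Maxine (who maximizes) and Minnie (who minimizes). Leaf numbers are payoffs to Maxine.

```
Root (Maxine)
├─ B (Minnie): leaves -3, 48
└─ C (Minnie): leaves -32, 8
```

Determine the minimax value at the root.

-3

B (Minnie): min(-3, 48) = -3
C (Minnie): min(-32, 8) = -32
Root (Maxine): max(-3, -32) = -3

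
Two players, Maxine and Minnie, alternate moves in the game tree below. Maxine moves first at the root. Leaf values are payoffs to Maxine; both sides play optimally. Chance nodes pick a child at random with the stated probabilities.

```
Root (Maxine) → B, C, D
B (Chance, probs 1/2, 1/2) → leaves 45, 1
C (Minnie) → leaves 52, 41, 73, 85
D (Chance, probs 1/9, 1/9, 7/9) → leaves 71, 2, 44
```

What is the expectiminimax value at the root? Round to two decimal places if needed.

42.33

B (Chance): 1/2·45 + 1/2·1 = 23
C (Minnie): min(52, 41, 73, 85) = 41
D (Chance): 1/9·71 + 1/9·2 + 7/9·44 = 42.33
Root (Maxine): max(23, 41, 42.33) = 42.33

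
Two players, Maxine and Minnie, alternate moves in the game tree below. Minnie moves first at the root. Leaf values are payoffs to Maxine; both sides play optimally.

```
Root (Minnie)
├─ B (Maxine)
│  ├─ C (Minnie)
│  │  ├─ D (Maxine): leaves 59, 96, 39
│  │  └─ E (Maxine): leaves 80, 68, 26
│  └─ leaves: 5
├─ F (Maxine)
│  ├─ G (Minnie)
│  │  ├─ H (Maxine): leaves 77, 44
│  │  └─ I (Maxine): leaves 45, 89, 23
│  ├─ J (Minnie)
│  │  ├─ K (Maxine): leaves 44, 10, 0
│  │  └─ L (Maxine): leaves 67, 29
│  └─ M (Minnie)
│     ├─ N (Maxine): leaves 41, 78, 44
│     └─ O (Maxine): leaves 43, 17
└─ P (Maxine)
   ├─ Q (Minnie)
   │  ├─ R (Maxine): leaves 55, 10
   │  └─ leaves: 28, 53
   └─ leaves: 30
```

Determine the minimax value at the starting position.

30

D (Maxine): max(59, 96, 39) = 96
E (Maxine): max(80, 68, 26) = 80
C (Minnie): min(96, 80) = 80
B (Maxine): max(80, 5) = 80
H (Maxine): max(77, 44) = 77
I (Maxine): max(45, 89, 23) = 89
G (Minnie): min(77, 89) = 77
K (Maxine): max(44, 10, 0) = 44
L (Maxine): max(67, 29) = 67
J (Minnie): min(44, 67) = 44
N (Maxine): max(41, 78, 44) = 78
O (Maxine): max(43, 17) = 43
M (Minnie): min(78, 43) = 43
F (Maxine): max(77, 44, 43) = 77
R (Maxine): max(55, 10) = 55
Q (Minnie): min(55, 28, 53) = 28
P (Maxine): max(28, 30) = 30
Root (Minnie): min(80, 77, 30) = 30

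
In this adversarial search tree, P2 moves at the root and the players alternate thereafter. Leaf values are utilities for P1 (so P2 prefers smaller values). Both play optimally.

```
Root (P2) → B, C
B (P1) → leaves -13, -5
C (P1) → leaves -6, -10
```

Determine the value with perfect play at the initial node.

-6

B (P1): max(-13, -5) = -5
C (P1): max(-6, -10) = -6
Root (P2): min(-5, -6) = -6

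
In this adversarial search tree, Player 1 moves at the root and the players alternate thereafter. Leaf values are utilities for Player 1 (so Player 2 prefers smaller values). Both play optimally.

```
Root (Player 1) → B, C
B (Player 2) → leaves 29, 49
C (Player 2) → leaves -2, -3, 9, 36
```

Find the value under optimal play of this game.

29

B (Player 2): min(29, 49) = 29
C (Player 2): min(-2, -3, 9, 36) = -3
Root (Player 1): max(29, -3) = 29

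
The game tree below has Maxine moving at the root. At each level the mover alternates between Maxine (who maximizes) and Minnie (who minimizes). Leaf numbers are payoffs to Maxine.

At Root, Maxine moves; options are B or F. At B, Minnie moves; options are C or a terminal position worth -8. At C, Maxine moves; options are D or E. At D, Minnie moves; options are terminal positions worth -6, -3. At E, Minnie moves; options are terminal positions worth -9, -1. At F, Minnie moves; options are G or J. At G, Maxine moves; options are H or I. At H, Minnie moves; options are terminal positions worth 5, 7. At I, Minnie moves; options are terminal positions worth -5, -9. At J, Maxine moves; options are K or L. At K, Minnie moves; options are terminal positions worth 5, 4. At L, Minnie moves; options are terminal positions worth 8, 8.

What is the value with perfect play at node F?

H: min(5, 7) = 5
I: min(-5, -9) = -9
G: max(5, -9) = 5
K: min(5, 4) = 4
L: min(8, 8) = 8
J: max(4, 8) = 8
F: min(5, 8) = 5

5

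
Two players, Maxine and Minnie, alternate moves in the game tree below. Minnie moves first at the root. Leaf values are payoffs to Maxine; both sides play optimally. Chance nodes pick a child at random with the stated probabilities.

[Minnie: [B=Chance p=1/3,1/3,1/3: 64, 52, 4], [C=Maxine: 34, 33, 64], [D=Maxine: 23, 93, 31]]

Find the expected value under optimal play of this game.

B (Chance): 1/3·64 + 1/3·52 + 1/3·4 = 40
C (Maxine): max(34, 33, 64) = 64
D (Maxine): max(23, 93, 31) = 93
Root (Minnie): min(40, 64, 93) = 40

40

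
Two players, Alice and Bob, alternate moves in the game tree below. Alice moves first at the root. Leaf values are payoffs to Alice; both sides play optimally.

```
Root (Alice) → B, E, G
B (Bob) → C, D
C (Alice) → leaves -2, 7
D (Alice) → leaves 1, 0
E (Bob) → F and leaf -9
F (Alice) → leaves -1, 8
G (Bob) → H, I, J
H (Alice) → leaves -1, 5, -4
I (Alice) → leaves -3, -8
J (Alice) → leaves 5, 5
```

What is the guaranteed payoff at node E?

F: max(-1, 8) = 8
E: min(8, -9) = -9

-9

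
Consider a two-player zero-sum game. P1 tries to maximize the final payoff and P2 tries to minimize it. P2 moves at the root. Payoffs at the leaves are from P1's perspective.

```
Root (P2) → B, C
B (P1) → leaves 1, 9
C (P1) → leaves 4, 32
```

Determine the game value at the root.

9

B (P1): max(1, 9) = 9
C (P1): max(4, 32) = 32
Root (P2): min(9, 32) = 9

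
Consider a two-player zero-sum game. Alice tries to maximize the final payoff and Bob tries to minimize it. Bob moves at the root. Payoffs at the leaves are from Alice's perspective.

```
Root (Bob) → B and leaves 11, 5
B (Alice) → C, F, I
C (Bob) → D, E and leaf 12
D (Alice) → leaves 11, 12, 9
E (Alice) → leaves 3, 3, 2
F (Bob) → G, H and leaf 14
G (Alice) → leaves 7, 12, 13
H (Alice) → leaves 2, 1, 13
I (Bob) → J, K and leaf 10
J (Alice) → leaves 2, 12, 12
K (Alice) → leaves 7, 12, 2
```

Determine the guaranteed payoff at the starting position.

D (Alice): max(11, 12, 9) = 12
E (Alice): max(3, 3, 2) = 3
C (Bob): min(12, 3, 12) = 3
G (Alice): max(7, 12, 13) = 13
H (Alice): max(2, 1, 13) = 13
F (Bob): min(13, 13, 14) = 13
J (Alice): max(2, 12, 12) = 12
K (Alice): max(7, 12, 2) = 12
I (Bob): min(12, 12, 10) = 10
B (Alice): max(3, 13, 10) = 13
Root (Bob): min(13, 11, 5) = 5

5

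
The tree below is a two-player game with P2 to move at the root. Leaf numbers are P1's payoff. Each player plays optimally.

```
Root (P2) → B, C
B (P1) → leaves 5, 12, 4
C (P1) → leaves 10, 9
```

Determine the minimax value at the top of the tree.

10

B (P1): max(5, 12, 4) = 12
C (P1): max(10, 9) = 10
Root (P2): min(12, 10) = 10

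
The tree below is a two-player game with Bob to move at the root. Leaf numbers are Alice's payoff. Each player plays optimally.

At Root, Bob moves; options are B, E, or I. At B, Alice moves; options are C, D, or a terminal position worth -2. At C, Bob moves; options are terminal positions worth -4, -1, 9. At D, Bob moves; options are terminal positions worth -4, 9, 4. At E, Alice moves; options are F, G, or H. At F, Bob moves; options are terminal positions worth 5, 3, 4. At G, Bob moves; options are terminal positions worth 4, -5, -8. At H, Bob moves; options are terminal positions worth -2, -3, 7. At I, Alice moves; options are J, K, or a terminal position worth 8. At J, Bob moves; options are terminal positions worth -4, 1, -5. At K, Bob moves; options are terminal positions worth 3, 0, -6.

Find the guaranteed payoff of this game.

-2

C (Bob): min(-4, -1, 9) = -4
D (Bob): min(-4, 9, 4) = -4
B (Alice): max(-4, -4, -2) = -2
F (Bob): min(5, 3, 4) = 3
G (Bob): min(4, -5, -8) = -8
H (Bob): min(-2, -3, 7) = -3
E (Alice): max(3, -8, -3) = 3
J (Bob): min(-4, 1, -5) = -5
K (Bob): min(3, 0, -6) = -6
I (Alice): max(-5, -6, 8) = 8
Root (Bob): min(-2, 3, 8) = -2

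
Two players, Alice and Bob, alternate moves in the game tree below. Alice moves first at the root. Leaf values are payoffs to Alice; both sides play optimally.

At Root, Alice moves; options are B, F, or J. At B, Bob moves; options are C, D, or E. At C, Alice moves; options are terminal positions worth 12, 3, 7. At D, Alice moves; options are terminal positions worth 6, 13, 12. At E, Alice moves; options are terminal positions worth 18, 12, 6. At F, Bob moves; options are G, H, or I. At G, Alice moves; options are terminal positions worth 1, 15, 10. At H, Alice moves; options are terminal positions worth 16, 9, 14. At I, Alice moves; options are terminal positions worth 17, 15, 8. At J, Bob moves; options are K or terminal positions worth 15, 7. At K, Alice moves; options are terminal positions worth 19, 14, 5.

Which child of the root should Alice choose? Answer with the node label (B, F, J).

F

C (Alice): max(12, 3, 7) = 12
D (Alice): max(6, 13, 12) = 13
E (Alice): max(18, 12, 6) = 18
B (Bob): min(12, 13, 18) = 12
G (Alice): max(1, 15, 10) = 15
H (Alice): max(16, 9, 14) = 16
I (Alice): max(17, 15, 8) = 17
F (Bob): min(15, 16, 17) = 15
K (Alice): max(19, 14, 5) = 19
J (Bob): min(19, 15, 7) = 7
Root (Alice): max(12, 15, 7) = 15
Alice picks the child with the highest value: F (value 15).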